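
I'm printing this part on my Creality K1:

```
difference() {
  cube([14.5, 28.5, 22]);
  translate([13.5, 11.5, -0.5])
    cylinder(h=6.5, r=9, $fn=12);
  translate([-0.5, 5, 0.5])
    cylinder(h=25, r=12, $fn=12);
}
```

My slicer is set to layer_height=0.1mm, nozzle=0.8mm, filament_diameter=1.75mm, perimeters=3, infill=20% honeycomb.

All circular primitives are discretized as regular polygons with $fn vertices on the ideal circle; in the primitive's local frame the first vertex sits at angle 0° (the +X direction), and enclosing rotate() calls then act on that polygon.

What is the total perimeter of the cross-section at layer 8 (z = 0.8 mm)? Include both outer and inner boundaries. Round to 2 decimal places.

At z = 0.8 mm: the cube (footprint 14.5×28.5) is included at this height (perimeter 86.00 mm); the r=9 cylinder at (13.5, 11.5) contributes a regular 12-gon of circumradius 9 (perimeter = 2·12·9.000·sin(180°/12) = 55.90 mm); the r=12 cylinder at (-0.5, 5) contributes a regular 12-gon of circumradius 12 (perimeter = 2·12·12.000·sin(180°/12) = 74.54 mm); Subtracting the remaining from the first: starting from the 14.5×28.5 cube, the r=9 cylinder at (13.5, 11.5) partially overlaps it — only the 139.23 mm² overlap (of its 243.00 mm²) is removed, clipping the outline; the r=12 cylinder at (-0.5, 5) partially overlaps it — only the 109.69 mm² overlap (of its 432.00 mm²) is removed, clipping the outline — boundary = 65.16 mm. Overall, the cross-section has 2 separate islands. Total boundary length (outer) = 65.16 mm.

65.16 mm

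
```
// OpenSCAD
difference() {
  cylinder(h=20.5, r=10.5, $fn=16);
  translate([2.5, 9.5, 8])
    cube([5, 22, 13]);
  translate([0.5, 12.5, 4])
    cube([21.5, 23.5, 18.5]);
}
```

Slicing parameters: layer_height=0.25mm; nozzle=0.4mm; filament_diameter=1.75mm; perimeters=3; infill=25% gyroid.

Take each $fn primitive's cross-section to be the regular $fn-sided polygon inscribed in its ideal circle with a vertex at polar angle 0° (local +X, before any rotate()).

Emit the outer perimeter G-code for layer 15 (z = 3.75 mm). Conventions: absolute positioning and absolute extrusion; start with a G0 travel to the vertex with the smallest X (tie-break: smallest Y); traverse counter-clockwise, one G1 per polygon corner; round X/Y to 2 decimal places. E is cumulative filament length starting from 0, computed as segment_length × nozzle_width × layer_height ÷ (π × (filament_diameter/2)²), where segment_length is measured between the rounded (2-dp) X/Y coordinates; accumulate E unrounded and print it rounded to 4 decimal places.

At z = 3.75 mm: the r=10.5 cylinder gives a regular 16-gon of circumradius 10.5 (constant along its height); the cube at (2.5, 9.5) is not intersected at this z (z outside [8, 21]); the cube at (0.5, 12.5) is absent (z outside [4, 22.5]); After the difference (first − rest): none of the subtracted shapes is present at this height, so the r=10.5 cylinder is unchanged — 1 connected region. The outline is a single polygon with 16 vertices. Extrusion per mm of travel: 0.4 × 0.25 / (π × 0.875²) = 0.041575. Accumulating E over each segment gives final E = 2.7248.

G0 X-10.50 Y0.00 Z3.75
G1 X-9.70 Y-4.02 E0.1704
G1 X-7.42 Y-7.42 E0.3406
G1 X-4.02 Y-9.70 E0.5108
G1 X0.00 Y-10.50 E0.6812
G1 X4.02 Y-9.70 E0.8516
G1 X7.42 Y-7.42 E1.0218
G1 X9.70 Y-4.02 E1.1920
G1 X10.50 Y0.00 E1.3624
G1 X9.70 Y4.02 E1.5328
G1 X7.42 Y7.42 E1.7030
G1 X4.02 Y9.70 E1.8732
G1 X0.00 Y10.50 E2.0436
G1 X-4.02 Y9.70 E2.2140
G1 X-7.42 Y7.42 E2.3842
G1 X-9.70 Y4.02 E2.5544
G1 X-10.50 Y0.00 E2.7248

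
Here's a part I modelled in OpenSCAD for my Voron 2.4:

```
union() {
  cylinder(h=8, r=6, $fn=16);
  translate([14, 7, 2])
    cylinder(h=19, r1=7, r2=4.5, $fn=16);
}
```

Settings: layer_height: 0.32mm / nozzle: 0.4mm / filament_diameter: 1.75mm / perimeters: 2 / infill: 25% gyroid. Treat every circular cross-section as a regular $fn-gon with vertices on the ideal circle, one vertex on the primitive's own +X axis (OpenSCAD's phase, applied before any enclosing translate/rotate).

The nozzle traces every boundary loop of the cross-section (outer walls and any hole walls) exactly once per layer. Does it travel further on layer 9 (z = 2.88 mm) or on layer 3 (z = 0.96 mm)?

layer 9 (z = 2.88 mm)

Layer 9 (z = 2.88): the cylinder: section is a regular 16-gon, circumradius r=6 (perimeter = 2·16·6.000·sin(180°/16) = 37.46 mm); the cone at (14, 7) (r1=7→r2=4.5) has section circumradius 6.884 here — a regular 16-gon (perimeter = 2·16·6.884·sin(180°/16) = 42.98 mm); Merging all regions: the 2 present regions are separate (no shared area or edge), so areas and boundary lengths simply add and each stays a separate island — boundary = 80.43 mm. So its perimeter = 80.43 mm. Layer 3 (z = 0.96): the cylinder: section is a regular 16-gon, circumradius r=6 (perimeter = 2·16·6.000·sin(180°/16) = 37.46 mm); the cone at (14, 7) does not reach this height (z outside [2, 21]); Taking the union: only the r=6 cylinder is present, so the union is just that shape — boundary = 37.46 mm. So its perimeter = 37.46 mm. Layer 9 is larger (80.43 vs 37.46 mm).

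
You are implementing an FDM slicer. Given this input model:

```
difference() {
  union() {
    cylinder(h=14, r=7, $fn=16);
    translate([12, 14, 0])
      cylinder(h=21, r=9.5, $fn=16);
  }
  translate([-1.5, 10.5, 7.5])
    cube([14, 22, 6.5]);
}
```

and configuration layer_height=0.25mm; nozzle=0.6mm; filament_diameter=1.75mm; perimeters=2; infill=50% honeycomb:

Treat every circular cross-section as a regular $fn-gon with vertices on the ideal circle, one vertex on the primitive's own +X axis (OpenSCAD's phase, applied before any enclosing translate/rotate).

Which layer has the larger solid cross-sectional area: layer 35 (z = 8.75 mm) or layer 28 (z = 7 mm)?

Layer 35 (z = 8.75): the r=7 cylinder gives a regular 16-gon of circumradius 7 (constant along its height) (area = (16/2)·7.000²·sin(360°/16) = 150.01 mm²); the cylinder at (12, 14): section is a regular 16-gon, circumradius r=9.5 (area = (16/2)·9.500²·sin(360°/16) = 276.30 mm²); Combining (union): the 2 present regions are separate (no shared area or edge), so areas and boundary lengths simply add and each stays a separate island — area = 426.31 mm²; the cube at (-1.5, 10.5) (footprint 14×22) is included at this height (area 308.00 mm²); Taking the first minus the rest: starting from that combined region (426.31 mm²), the 14×22 cube at (-1.5, 10.5) partially overlaps it — only the 107.58 mm² overlap (of its 308.00 mm²) is removed, clipping the outline — area = 318.73 mm². So its area = 318.73 mm². Layer 28 (z = 7): the r=7 cylinder contributes a regular 16-gon of circumradius 7 (area = (16/2)·7.000²·sin(360°/16) = 150.01 mm²); the r=9.5 cylinder at (12, 14) gives a regular 16-gon of circumradius 9.5 (constant along its height) (area = (16/2)·9.500²·sin(360°/16) = 276.30 mm²); Merging all regions: the 2 present regions are separate (no shared area or edge), so areas and boundary lengths simply add and each stays a separate island — area = 426.31 mm²; the cube at (-1.5, 10.5) is absent (z outside [7.5, 14]); Subtracting the remaining from the first: none of the subtracted shapes is present at this height, so that combined region is unchanged — area = 426.31 mm². So its area = 426.31 mm². Layer 28 is larger (426.31 vs 318.73 mm²).

layer 28 (z = 7 mm)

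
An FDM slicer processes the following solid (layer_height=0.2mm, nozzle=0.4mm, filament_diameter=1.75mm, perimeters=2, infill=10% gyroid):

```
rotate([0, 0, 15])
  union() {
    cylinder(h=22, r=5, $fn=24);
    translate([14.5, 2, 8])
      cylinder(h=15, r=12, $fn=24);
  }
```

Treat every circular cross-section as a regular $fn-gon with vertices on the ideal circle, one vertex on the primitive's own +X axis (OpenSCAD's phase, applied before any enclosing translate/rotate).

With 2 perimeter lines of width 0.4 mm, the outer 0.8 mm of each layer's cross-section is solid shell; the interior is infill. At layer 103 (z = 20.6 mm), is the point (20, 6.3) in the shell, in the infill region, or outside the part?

infill

At z = 20.6 mm: the cylinder: section is a regular 24-gon, circumradius r=5; the r=12 cylinder at (14.5, 2) gives a regular 24-gon of circumradius 12 (constant along its height); Merging all regions: the regions partially overlap (shared area 11.53 mm²), so overlapping operands fuse into one piece — 1 connected region; (whole slice rotated 15° about Z — lengths, areas and connectivity unchanged). Overall, the cross-section is a single solid region. Undo the 15° rotation: the query point maps to (20.949, 0.909) in the un-rotated model frame. The nearest boundary edge runs (26.50, 2.00)→(26.09, -1.11); distance from the point to it = 5.36 mm. The point is inside the cross-section and 5.36 mm from the nearest boundary — more than the 0.8 mm shell width (2 × 0.4), so it's in the infill interior.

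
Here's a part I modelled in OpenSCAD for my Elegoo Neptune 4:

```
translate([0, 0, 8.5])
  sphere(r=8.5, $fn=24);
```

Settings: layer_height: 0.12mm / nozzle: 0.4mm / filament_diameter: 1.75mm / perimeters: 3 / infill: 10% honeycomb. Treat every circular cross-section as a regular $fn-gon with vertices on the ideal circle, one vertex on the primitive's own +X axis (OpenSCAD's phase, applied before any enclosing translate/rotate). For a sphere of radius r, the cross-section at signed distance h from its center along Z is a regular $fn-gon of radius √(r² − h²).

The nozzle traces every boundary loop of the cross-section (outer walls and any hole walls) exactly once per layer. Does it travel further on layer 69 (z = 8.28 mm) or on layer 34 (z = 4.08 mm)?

Layer 69 (z = 8.28): the sphere: section is a regular 24-gon, circumradius = √(r²−h²) = √(8.5²−0.22²) = 8.497 (perimeter = 2·24·8.497·sin(180°/24) = 53.24 mm). So its perimeter = 53.24 mm. Layer 34 (z = 4.08): the r=8.5 sphere slices to a regular 24-gon of circumradius 7.260 (√(r²−h²) with h=4.42 from center) (perimeter = 2·24·7.260·sin(180°/24) = 45.49 mm). So its perimeter = 45.49 mm. Layer 69 is larger (53.24 vs 45.49 mm).

layer 69 (z = 8.28 mm)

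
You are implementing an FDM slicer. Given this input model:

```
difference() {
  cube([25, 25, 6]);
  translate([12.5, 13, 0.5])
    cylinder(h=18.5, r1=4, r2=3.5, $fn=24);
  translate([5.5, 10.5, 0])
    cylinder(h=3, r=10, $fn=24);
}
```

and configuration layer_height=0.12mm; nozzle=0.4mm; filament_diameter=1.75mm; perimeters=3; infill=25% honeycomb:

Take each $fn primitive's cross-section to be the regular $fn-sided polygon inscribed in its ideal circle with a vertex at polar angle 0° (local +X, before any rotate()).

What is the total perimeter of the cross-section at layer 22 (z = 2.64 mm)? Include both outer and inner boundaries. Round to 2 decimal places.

At z = 2.64 mm: the 25×25 cube contributes its full rectangle (perimeter 100.00 mm); the cone at (12.5, 13) contributes a regular 24-gon of circumradius 3.942 (interpolated between r1=4 and r2=3.5 at t=0.116) (perimeter = 2·24·3.942·sin(180°/24) = 24.70 mm); the cylinder at (5.5, 10.5): section is a regular 24-gon, circumradius r=10 (perimeter = 2·24·10.000·sin(180°/24) = 62.65 mm); Subtracting the remaining from the first: starting from the 25×25 cube, the cone at (12.5, 13) lies wholly inside it (removes its full 48.27 mm² and its 24.70 mm outline becomes a hole wall); the r=10 cylinder at (5.5, 10.5) partially overlaps it — only the 217.60 mm² overlap (of its 310.58 mm²) is removed, clipping the outline — boundary = 127.82 mm. Overall, the cross-section is a single solid region. Total boundary length (outer) = 127.82 mm.

127.82 mm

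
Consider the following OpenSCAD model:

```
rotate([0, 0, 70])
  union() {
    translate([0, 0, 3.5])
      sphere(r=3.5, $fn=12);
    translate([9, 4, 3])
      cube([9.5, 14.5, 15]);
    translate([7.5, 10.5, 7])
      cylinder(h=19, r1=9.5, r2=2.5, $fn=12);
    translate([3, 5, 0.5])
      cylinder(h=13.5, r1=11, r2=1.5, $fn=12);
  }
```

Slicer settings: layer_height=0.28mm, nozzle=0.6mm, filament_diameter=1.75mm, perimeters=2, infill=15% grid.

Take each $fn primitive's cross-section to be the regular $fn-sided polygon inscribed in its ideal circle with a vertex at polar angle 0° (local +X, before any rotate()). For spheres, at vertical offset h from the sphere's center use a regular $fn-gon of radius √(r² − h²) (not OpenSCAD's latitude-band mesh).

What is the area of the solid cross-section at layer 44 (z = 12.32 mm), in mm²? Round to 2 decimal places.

256.02 mm²

At z = 12.32 mm: the sphere does not reach this height (|z−center|=8.820 > r=3.5); the cube at (9, 4) is present — its section is the full 9.5×14.5 rectangle (area 137.75 mm²); the cone at (7.5, 10.5) (r1=9.5→r2=2.5) has section circumradius 7.540 here — a regular 12-gon (area = (12/2)·7.540²·sin(360°/12) = 170.55 mm²); the cone at (3, 5): at t=0.876 of its height the radius interpolates to r₁+(r₂−r₁)t = 2.682, giving a regular 12-gon of that circumradius (area = (12/2)·2.682²·sin(360°/12) = 21.58 mm²); Combining (union): the regions partially overlap — summed areas 329.89 mm² minus the doubly-counted overlap 73.87 mm² gives 256.02 mm² — area = 256.02 mm²; (whole slice rotated 70° about Z — lengths, areas and connectivity unchanged). Overall, the cross-section is a single solid region. Net area = 256.02 mm².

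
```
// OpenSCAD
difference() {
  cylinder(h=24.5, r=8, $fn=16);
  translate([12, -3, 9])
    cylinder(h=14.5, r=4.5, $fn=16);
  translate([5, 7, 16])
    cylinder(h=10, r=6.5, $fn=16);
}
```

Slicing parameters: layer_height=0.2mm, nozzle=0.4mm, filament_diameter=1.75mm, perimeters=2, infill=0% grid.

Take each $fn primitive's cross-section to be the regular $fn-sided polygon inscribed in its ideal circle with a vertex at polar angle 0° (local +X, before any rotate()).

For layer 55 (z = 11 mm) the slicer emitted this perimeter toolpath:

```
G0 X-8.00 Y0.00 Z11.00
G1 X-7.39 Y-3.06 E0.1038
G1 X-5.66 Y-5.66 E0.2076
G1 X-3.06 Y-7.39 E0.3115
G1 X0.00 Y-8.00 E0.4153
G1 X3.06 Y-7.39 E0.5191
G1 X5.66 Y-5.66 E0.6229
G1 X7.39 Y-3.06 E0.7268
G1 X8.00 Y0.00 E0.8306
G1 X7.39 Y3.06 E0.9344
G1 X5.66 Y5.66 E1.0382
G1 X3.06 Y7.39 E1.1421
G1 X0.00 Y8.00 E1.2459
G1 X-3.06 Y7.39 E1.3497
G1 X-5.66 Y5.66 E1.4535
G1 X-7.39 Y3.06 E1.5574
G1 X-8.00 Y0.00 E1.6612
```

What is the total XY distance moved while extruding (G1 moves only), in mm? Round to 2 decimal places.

49.95 mm

Sum the Euclidean lengths of each G1 segment: total = 49.95 mm.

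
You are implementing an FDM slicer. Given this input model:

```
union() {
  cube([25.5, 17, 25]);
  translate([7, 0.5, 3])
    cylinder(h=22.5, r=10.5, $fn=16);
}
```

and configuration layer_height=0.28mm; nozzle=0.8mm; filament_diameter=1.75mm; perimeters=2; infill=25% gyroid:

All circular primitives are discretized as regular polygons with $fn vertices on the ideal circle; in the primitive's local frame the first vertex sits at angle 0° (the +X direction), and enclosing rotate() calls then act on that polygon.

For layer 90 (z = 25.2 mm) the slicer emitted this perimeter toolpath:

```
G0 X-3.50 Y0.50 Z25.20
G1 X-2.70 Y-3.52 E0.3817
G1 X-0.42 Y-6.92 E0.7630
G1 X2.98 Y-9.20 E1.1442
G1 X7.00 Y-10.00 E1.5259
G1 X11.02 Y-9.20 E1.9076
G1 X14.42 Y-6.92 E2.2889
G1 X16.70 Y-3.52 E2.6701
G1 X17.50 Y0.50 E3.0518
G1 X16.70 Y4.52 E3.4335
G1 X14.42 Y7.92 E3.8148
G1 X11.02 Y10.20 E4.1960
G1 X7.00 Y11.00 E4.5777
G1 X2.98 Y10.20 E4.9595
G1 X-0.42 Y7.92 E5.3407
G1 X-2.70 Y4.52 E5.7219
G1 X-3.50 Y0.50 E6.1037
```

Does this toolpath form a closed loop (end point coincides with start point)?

Start point (G0): (-3.50, 0.50). End point (last G1): the path returns to the start — closed.

yes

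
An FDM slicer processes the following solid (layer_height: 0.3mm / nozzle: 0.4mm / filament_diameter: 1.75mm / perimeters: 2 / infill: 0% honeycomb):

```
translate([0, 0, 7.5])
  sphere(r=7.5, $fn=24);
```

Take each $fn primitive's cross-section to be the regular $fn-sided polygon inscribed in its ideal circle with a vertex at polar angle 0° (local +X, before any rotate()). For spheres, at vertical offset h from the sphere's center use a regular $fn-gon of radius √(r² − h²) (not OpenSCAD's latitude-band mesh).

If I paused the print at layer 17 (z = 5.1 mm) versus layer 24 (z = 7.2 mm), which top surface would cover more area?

Layer 17 (z = 5.1): the sphere: section is a regular 24-gon, circumradius = √(r²−h²) = √(7.5²−2.4²) = 7.106 (area = (24/2)·7.106²·sin(360°/24) = 156.81 mm²). So its area = 156.81 mm². Layer 24 (z = 7.2): the sphere: section is a regular 24-gon, circumradius = √(r²−h²) = √(7.5²−0.3²) = 7.494 (area = (24/2)·7.494²·sin(360°/24) = 174.42 mm²). So its area = 174.42 mm². Layer 24 is larger (174.42 vs 156.81 mm²).

layer 24 (z = 7.2 mm)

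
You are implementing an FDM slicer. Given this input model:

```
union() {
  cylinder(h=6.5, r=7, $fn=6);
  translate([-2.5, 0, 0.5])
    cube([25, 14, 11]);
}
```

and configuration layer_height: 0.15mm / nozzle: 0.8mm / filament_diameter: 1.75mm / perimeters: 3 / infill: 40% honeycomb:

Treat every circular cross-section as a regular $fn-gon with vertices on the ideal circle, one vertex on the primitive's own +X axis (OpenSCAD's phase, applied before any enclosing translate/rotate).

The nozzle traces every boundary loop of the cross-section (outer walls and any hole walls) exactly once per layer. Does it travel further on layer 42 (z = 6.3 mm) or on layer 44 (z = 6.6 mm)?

Layer 42 (z = 6.3): the r=7 cylinder gives a regular 6-gon of circumradius 7 (constant along its height) (perimeter = 2·6·7.000·sin(180°/6) = 42.00 mm); the 25×14 cube at (-2.5, 0) contributes its full rectangle (perimeter 78.00 mm); Combining (union): the regions partially overlap (shared area 46.98 mm²), so the edge portions inside another operand are dropped and the merged outline is re-measured after clipping — boundary = 91.44 mm. So its perimeter = 91.44 mm. Layer 44 (z = 6.6): the cylinder is not intersected at this z (z outside [0, 6.5]); the cube at (-2.5, 0) (footprint 25×14) is included at this height (perimeter 78.00 mm); Taking the union: only the 25×14 cube at (-2.5, 0) is present, so the union is just that shape — boundary = 78.00 mm. So its perimeter = 78.00 mm. Layer 42 is larger (91.44 vs 78.00 mm).

layer 42 (z = 6.3 mm)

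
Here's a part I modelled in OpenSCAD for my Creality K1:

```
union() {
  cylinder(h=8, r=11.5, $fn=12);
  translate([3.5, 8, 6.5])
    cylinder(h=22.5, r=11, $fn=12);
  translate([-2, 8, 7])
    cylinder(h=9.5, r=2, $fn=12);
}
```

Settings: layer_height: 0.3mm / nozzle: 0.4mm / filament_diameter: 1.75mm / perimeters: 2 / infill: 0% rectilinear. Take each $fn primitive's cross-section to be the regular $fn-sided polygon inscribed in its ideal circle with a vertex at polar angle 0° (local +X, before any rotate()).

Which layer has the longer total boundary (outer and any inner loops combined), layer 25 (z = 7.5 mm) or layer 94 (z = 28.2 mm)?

layer 25 (z = 7.5 mm)

Layer 25 (z = 7.5): the r=11.5 cylinder contributes a regular 12-gon of circumradius 11.5 (perimeter = 2·12·11.500·sin(180°/12) = 71.43 mm); the r=11 cylinder at (3.5, 8) gives a regular 12-gon of circumradius 11 (constant along its height) (perimeter = 2·12·11.000·sin(180°/12) = 68.33 mm); the r=2 cylinder at (-2, 8) gives a regular 12-gon of circumradius 2 (constant along its height) (perimeter = 2·12·2.000·sin(180°/12) = 12.42 mm); Taking the union: the regions partially overlap (shared area 204.76 mm²), so the edge portions inside another operand are dropped and the merged outline is re-measured after clipping — boundary = 88.06 mm. So its perimeter = 88.06 mm. Layer 94 (z = 28.2): the cylinder is absent (z outside [0, 8]); the r=11 cylinder at (3.5, 8) gives a regular 12-gon of circumradius 11 (constant along its height) (perimeter = 2·12·11.000·sin(180°/12) = 68.33 mm); the cylinder at (-2, 8) is not intersected at this z (z outside [7, 16.5]); Merging all regions: only the r=11 cylinder at (3.5, 8) is present, so the union is just that shape — boundary = 68.33 mm. So its perimeter = 68.33 mm. Layer 25 is larger (88.06 vs 68.33 mm).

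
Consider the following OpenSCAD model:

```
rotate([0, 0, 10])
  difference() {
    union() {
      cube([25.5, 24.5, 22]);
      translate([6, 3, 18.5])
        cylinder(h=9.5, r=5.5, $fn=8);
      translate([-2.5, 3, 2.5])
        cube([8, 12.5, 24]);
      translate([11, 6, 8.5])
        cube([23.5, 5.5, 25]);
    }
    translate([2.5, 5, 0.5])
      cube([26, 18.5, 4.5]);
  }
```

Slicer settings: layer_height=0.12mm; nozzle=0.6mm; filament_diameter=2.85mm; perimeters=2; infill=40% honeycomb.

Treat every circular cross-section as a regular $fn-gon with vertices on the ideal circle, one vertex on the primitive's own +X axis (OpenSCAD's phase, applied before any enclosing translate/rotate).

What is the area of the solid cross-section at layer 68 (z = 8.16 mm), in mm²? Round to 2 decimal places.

At z = 8.16 mm: the cube (footprint 25.5×24.5) is included at this height (area 624.75 mm²); the cylinder at (6, 3) does not reach this height (z outside [18.5, 28]); the 8×12.5 cube at (-2.5, 3) contributes its full rectangle (area 100.00 mm²); the cube at (11, 6) is not intersected at this z (z outside [8.5, 33.5]); Merging all regions: the regions partially overlap — summed areas 724.75 mm² minus the doubly-counted overlap 68.75 mm² gives 656.00 mm² — area = 656.00 mm²; the cube at (2.5, 5) is absent (z outside [0.5, 5]); After the difference (first − rest): none of the subtracted shapes is present at this height, so the result so far is unchanged — area = 656.00 mm²; (whole slice rotated 10° about Z — lengths, areas and connectivity unchanged). Overall, the cross-section is a single solid region. Net area = 656.00 mm².

656.00 mm²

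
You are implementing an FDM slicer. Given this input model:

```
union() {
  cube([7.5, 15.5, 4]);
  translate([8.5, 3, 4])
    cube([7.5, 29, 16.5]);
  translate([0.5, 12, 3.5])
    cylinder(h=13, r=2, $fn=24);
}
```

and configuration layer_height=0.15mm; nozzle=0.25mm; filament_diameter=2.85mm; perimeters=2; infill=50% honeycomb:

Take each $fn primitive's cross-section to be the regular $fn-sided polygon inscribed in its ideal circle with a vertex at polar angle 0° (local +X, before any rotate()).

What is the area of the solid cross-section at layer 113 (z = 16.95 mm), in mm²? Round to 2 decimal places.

217.50 mm²

At z = 16.95 mm: the cube is absent (z outside [0, 4]); the cube at (8.5, 3) is present — its section is the full 7.5×29 rectangle (area 217.50 mm²); the cylinder at (0.5, 12) is not intersected at this z (z outside [3.5, 16.5]); Merging all regions: only the 7.5×29 cube at (8.5, 3) is present, so the union is just that shape — area = 217.50 mm². Overall, the cross-section is a single solid region. Net area = 217.50 mm².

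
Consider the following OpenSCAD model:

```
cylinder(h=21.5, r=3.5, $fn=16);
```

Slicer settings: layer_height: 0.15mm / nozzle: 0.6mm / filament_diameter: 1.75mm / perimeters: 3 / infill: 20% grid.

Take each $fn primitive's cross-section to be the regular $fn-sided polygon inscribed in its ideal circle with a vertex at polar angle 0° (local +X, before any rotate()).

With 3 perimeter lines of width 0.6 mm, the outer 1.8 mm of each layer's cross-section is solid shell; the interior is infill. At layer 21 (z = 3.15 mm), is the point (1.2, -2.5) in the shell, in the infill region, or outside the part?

At z = 3.15 mm: the r=3.5 cylinder contributes a regular 16-gon of circumradius 3.5. Overall, the cross-section is a single solid region. The nearest boundary edge runs (1.34, -3.23)→(2.47, -2.47); distance from the point to it = 0.69 mm. The point is inside the cross-section, 0.69 mm from the nearest boundary — within the 1.8 mm shell band (3 × 0.6).

shell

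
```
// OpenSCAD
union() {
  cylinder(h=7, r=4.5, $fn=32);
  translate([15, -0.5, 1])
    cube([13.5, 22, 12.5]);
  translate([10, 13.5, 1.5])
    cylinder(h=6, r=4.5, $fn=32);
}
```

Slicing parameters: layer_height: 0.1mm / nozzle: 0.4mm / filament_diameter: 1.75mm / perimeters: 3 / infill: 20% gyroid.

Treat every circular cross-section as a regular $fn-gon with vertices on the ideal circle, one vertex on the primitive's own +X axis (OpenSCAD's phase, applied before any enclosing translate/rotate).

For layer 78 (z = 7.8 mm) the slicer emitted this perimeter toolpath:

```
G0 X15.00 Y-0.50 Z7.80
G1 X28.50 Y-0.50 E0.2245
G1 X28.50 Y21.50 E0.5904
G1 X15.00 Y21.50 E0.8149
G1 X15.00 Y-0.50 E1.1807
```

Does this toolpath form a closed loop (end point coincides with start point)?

Start point (G0): (15.00, -0.50). End point (last G1): the path returns to the start — closed.

yes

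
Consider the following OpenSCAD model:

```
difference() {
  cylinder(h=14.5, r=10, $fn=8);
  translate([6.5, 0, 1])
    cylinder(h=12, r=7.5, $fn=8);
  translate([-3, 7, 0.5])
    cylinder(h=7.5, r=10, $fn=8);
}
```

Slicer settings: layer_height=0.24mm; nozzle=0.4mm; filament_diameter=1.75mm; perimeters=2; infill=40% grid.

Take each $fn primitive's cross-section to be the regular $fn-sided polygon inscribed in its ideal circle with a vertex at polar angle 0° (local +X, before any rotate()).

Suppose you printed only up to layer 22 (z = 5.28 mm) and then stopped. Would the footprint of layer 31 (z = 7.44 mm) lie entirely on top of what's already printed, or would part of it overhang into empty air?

entirely on top

Compare the two slices. At z = 5.28: the r=10 cylinder contributes a regular 8-gon of circumradius 10 (area = (8/2)·10.000²·sin(360°/8) = 282.84 mm²); the cylinder at (6.5, 0): section is a regular 8-gon, circumradius r=7.5 (area = (8/2)·7.500²·sin(360°/8) = 159.10 mm²); the r=10 cylinder at (-3, 7) contributes a regular 8-gon of circumradius 10 (area = (8/2)·10.000²·sin(360°/8) = 282.84 mm²); After the difference (first − rest): starting from the r=10 cylinder (282.84 mm²), the r=7.5 cylinder at (6.5, 0) partially overlaps it — only the 108.43 mm² overlap (of its 159.10 mm²) is removed, clipping the outline; the r=10 cylinder at (-3, 7) partially overlaps it — only the 104.06 mm² overlap (of its 282.84 mm²) is removed, clipping the outline — area = 70.35 mm². At z = 7.44: the cylinder: section is a regular 8-gon, circumradius r=10 (area = (8/2)·10.000²·sin(360°/8) = 282.84 mm²); the r=7.5 cylinder at (6.5, 0) gives a regular 8-gon of circumradius 7.5 (constant along its height) (area = (8/2)·7.500²·sin(360°/8) = 159.10 mm²); the r=10 cylinder at (-3, 7) contributes a regular 8-gon of circumradius 10 (area = (8/2)·10.000²·sin(360°/8) = 282.84 mm²); Subtracting the remaining from the first: starting from the r=10 cylinder (282.84 mm²), the r=7.5 cylinder at (6.5, 0) partially overlaps it — only the 108.43 mm² overlap (of its 159.10 mm²) is removed, clipping the outline; the r=10 cylinder at (-3, 7) partially overlaps it — only the 104.06 mm² overlap (of its 282.84 mm²) is removed, clipping the outline — area = 70.35 mm². Checking containment: the cross-section at z = 7.44 is a subset of the cross-section at z = 5.28.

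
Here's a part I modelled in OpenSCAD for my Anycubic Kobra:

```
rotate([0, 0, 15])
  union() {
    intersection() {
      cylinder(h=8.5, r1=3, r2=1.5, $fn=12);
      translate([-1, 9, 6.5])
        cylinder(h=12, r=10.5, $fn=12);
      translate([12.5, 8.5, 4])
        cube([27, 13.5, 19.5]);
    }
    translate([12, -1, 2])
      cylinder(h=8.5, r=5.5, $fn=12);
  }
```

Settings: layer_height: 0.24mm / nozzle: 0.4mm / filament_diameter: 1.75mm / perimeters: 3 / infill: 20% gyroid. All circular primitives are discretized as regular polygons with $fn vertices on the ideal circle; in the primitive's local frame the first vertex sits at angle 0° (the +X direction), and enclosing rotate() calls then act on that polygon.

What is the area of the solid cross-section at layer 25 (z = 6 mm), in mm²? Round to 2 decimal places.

90.75 mm²

At z = 6 mm: the cone contributes a regular 12-gon of circumradius 1.941 (interpolated between r1=3 and r2=1.5 at t=0.706) (area = (12/2)·1.941²·sin(360°/12) = 11.30 mm²); the cylinder at (-1, 9) does not reach this height (z outside [6.5, 18.5]); the cube at (12.5, 8.5) is present — its section is the full 27×13.5 rectangle (area 364.50 mm²); After intersecting: at least one operand is absent at this height, so nothing remains; the r=5.5 cylinder at (12, -1) gives a regular 12-gon of circumradius 5.5 (constant along its height) (area = (12/2)·5.500²·sin(360°/12) = 90.75 mm²); Combining (union): only the r=5.5 cylinder at (12, -1) is present, so the union is just that shape — area = 90.75 mm²; (rotated 15° about Z; rotation is an isometry so areas/perimeters/island counts are preserved). Overall, the cross-section is a single solid region. Net area = 90.75 mm².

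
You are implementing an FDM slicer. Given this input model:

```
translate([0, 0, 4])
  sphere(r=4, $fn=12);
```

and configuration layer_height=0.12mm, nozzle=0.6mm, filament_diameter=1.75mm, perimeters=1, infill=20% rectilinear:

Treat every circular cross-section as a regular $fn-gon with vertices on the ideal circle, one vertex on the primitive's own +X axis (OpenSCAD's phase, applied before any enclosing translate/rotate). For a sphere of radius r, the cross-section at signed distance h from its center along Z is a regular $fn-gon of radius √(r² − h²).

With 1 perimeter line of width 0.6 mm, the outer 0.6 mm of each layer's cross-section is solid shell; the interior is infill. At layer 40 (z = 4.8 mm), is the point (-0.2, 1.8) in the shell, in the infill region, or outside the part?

At z = 4.8 mm: the r=4 sphere contributes a regular 12-gon of circumradius √(4²−0.8²) = 3.919. Overall, the cross-section is a single solid region. The nearest boundary edge runs (0.00, 3.92)→(-1.96, 3.39); distance from the point to it = 2.00 mm. The point is inside the cross-section and 2.00 mm from the nearest boundary — more than the 0.6 mm shell width (1 × 0.6), so it's in the infill interior.

infill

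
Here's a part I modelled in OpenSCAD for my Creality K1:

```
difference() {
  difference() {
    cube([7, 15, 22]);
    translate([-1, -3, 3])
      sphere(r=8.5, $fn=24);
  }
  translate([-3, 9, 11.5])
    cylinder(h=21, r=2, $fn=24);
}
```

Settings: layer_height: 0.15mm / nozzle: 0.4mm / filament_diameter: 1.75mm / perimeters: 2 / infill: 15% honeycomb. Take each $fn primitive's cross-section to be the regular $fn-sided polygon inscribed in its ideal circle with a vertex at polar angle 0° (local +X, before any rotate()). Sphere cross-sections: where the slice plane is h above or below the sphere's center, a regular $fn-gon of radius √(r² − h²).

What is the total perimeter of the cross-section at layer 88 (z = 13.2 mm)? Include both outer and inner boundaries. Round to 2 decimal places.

44.00 mm

At z = 13.2 mm: the 7×15 cube contributes its full rectangle (perimeter 44.00 mm); the sphere at (-1, -3) does not reach this height (|z−center|=10.200 > r=8.5); Subtracting the remaining from the first: none of the subtracted shapes is present at this height, so the 7×15 cube is unchanged — boundary = 44.00 mm; the r=2 cylinder at (-3, 9) contributes a regular 24-gon of circumradius 2 (perimeter = 2·24·2.000·sin(180°/24) = 12.53 mm); Subtracting the remaining from the first: starting from the result so far, the r=2 cylinder at (-3, 9) misses the remaining region (no effect) — boundary = 44.00 mm. Overall, the cross-section is a single solid region. Total boundary length (outer) = 44.00 mm.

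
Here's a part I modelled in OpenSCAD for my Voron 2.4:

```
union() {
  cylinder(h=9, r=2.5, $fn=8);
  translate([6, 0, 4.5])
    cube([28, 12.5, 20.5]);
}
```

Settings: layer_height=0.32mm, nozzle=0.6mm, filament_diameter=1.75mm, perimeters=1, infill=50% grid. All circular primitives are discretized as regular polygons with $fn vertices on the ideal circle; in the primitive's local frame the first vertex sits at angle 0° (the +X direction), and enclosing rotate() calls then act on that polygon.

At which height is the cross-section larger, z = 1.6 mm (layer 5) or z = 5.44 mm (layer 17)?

Layer 5 (z = 1.6): the cylinder: section is a regular 8-gon, circumradius r=2.5 (area = (8/2)·2.500²·sin(360°/8) = 17.68 mm²); the cube at (6, 0) is not intersected at this z (z outside [4.5, 25]); Taking the union: only the r=2.5 cylinder is present, so the union is just that shape — area = 17.68 mm². So its area = 17.68 mm². Layer 17 (z = 5.44): the r=2.5 cylinder contributes a regular 8-gon of circumradius 2.5 (area = (8/2)·2.500²·sin(360°/8) = 17.68 mm²); the 28×12.5 cube at (6, 0) contributes its full rectangle (area 350.00 mm²); Merging all regions: the 2 present regions are separate (no shared area or edge), so areas and boundary lengths simply add and each stays a separate island — area = 367.68 mm². So its area = 367.68 mm². Layer 17 is larger (367.68 vs 17.68 mm²).

layer 17 (z = 5.44 mm)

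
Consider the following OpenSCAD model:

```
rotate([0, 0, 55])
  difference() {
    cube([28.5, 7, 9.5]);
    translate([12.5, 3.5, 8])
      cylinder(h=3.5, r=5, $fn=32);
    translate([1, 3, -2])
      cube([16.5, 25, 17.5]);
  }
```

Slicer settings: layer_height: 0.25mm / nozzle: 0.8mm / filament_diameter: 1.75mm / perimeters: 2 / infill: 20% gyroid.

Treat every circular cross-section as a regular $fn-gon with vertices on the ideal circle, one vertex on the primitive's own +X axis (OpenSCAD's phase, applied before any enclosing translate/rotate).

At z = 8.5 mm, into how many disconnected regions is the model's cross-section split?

2

At z = 8.5 mm: the cube (footprint 28.5×7) is included at this height; the cylinder at (12.5, 3.5): section is a regular 32-gon, circumradius r=5; the cube at (1, 3) is present — its section is the full 16.5×25 rectangle; Subtracting the remaining from the first: starting from the 28.5×7 cube, the r=5 cylinder at (12.5, 3.5) partially overlaps it — only the 63.51 mm² overlap (of its 78.04 mm²) is removed, clipping the outline; the 16.5×25 cube at (1, 3) partially overlaps it — only the 29.27 mm² overlap (of its 412.50 mm²) is removed, clipping the outline — 2 connected regions; (whole slice rotated 55° about Z — lengths, areas and connectivity unchanged). The result has 2 disconnected regions.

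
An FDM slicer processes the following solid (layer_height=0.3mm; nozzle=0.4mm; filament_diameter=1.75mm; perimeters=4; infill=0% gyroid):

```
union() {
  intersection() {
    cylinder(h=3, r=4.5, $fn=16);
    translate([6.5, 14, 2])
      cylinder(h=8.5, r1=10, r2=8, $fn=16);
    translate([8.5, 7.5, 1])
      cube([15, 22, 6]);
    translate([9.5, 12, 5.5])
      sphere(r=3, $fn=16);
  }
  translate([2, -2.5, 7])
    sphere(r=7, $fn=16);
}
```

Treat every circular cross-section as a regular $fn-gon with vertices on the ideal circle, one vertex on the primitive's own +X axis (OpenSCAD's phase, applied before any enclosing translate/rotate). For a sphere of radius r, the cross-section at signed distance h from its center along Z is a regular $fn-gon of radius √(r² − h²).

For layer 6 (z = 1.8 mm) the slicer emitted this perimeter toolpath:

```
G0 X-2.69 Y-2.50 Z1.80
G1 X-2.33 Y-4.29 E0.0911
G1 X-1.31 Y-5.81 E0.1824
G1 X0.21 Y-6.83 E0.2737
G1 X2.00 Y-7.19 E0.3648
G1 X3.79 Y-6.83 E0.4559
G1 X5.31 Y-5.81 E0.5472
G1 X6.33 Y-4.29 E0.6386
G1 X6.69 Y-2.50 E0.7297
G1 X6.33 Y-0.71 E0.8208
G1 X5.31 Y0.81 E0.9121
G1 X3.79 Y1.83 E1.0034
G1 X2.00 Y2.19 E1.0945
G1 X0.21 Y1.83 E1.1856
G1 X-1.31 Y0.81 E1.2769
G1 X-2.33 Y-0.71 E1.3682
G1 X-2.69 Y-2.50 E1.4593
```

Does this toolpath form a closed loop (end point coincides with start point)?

Start point (G0): (-2.69, -2.50). End point (last G1): the path returns to the start — closed.

yes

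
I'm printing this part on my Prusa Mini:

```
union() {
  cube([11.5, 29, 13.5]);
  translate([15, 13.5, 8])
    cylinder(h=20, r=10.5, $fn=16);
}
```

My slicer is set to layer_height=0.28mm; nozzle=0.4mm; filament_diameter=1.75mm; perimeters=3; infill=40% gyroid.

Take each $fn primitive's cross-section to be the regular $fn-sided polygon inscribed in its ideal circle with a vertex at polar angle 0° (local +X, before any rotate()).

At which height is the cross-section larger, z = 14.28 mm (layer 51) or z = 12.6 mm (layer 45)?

layer 45 (z = 12.6 mm)

Layer 51 (z = 14.28): the cube is absent (z outside [0, 13.5]); the r=10.5 cylinder at (15, 13.5) gives a regular 16-gon of circumradius 10.5 (constant along its height) (area = (16/2)·10.500²·sin(360°/16) = 337.53 mm²); Taking the union: only the r=10.5 cylinder at (15, 13.5) is present, so the union is just that shape — area = 337.53 mm². So its area = 337.53 mm². Layer 45 (z = 12.6): the cube (footprint 11.5×29) is included at this height (area 333.50 mm²); the r=10.5 cylinder at (15, 13.5) gives a regular 16-gon of circumradius 10.5 (constant along its height) (area = (16/2)·10.500²·sin(360°/16) = 337.53 mm²); Taking the union: the regions partially overlap — summed areas 671.03 mm² minus the doubly-counted overlap 97.70 mm² gives 573.33 mm² — area = 573.33 mm². So its area = 573.33 mm². Layer 45 is larger (573.33 vs 337.53 mm²).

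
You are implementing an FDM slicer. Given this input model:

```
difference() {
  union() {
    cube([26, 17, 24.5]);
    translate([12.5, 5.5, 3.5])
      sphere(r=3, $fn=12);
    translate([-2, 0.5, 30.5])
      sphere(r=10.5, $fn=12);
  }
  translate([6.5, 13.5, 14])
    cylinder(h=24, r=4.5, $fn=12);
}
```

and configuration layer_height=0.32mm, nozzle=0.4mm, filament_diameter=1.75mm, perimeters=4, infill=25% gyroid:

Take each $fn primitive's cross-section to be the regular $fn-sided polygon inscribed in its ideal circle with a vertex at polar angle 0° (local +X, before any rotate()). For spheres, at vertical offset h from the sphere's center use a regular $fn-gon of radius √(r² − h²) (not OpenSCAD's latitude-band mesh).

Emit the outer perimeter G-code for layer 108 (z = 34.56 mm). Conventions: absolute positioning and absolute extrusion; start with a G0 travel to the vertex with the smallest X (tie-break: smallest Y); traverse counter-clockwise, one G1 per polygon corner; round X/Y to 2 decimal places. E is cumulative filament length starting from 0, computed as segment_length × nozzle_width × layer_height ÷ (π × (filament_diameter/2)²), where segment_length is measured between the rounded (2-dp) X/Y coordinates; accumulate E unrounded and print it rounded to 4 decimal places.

At z = 34.56 mm: the cube does not reach this height (z outside [0, 24.5]); the sphere at (12.5, 5.5) does not reach this height (|z−center|=31.060 > r=3); the r=10.5 sphere at (-2, 0.5) slices to a regular 12-gon of circumradius 9.683 (√(r²−h²) with h=4.06 from center); Combining (union): only the r=10.5 sphere at (-2, 0.5) is present, so the union is just that shape — 1 connected region; the r=4.5 cylinder at (6.5, 13.5) gives a regular 12-gon of circumradius 4.5 (constant along its height); After the difference (first − rest): starting from that combined region, the r=4.5 cylinder at (6.5, 13.5) misses the remaining region (no effect) — 1 connected region. The outline is a single polygon with 12 vertices. Extrusion per mm of travel: 0.4 × 0.32 / (π × 0.875²) = 0.053216. Accumulating E over each segment gives final E = 3.2011.

G0 X-11.68 Y0.50 Z34.56
G1 X-10.39 Y-4.34 E0.2666
G1 X-6.84 Y-7.89 E0.5337
G1 X-2.00 Y-9.18 E0.8003
G1 X2.84 Y-7.89 E1.0668
G1 X6.39 Y-4.34 E1.3340
G1 X7.68 Y0.50 E1.6006
G1 X6.39 Y5.34 E1.8671
G1 X2.84 Y8.89 E2.1343
G1 X-2.00 Y10.18 E2.4009
G1 X-6.84 Y8.89 E2.6674
G1 X-10.39 Y5.34 E2.9346
G1 X-11.68 Y0.50 E3.2011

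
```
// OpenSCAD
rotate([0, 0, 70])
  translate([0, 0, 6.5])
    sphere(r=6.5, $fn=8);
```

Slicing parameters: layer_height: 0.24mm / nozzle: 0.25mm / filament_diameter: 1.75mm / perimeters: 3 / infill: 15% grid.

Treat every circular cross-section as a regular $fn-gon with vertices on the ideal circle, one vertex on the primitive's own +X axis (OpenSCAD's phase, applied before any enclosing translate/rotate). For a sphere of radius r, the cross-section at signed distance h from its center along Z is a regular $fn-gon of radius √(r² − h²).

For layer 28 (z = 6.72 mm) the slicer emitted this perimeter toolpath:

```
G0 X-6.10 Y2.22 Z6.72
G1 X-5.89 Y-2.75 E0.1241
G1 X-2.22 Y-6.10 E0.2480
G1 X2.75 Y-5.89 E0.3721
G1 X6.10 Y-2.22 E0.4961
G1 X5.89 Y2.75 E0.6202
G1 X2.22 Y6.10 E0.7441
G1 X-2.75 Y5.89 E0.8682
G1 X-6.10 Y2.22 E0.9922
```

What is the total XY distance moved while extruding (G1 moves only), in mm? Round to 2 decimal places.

Sum the Euclidean lengths of each G1 segment: total = 39.77 mm.

39.77 mm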